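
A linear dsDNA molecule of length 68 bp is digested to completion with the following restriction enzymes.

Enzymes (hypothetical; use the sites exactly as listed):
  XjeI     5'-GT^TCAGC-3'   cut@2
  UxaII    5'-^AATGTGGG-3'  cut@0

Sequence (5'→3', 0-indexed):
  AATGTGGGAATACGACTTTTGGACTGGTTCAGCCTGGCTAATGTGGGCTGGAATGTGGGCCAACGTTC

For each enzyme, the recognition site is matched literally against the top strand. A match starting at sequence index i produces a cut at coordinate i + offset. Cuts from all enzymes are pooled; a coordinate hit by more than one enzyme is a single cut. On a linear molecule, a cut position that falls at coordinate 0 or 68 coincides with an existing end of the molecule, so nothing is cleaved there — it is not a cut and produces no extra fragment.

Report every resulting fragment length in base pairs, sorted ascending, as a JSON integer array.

[11,12,17,28]

Per-enzyme occurrences:
  XjeI (GTTCAGC, off=2): starts [26] → cuts [28]
  UxaII (AATGTGGG, off=0): starts [0, 39, 51] → cuts [39, 51] (position 0 is a terminus of the linear molecule — no cut)

Pooled cuts: [28, 39, 51]

Fragments:
  [0,28): 28 bp
  [28,39): 11 bp
  [39,51): 12 bp
  [51,68): 17 bp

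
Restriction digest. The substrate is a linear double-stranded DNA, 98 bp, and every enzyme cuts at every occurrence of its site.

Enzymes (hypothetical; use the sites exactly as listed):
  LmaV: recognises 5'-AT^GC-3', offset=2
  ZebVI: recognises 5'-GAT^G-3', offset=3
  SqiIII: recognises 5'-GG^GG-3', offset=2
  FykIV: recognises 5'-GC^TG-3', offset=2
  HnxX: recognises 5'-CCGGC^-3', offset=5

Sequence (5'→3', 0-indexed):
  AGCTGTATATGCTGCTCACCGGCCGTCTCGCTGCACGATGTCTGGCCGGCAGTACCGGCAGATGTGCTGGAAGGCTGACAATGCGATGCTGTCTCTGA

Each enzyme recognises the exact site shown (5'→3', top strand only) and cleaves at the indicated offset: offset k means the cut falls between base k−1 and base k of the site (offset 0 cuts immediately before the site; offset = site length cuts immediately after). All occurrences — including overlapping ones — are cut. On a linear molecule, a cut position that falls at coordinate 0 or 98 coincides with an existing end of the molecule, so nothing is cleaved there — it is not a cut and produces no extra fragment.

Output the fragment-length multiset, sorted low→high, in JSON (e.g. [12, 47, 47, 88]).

Scan for sites:
  LmaV (ATGC, off=2): starts [8, 80, 85] → cuts [10, 82, 87]
  ZebVI (GATG, off=3): starts [36, 60, 84] → cuts [39, 63, 87]
  SqiIII (GGGG, off=2): no sites
  FykIV (GCTG, off=2): starts [1, 10, 29, 65, 73, 87] → cuts [3, 12, 31, 67, 75, 89]
  HnxX (CCGGC, off=5): starts [18, 45, 54] → cuts [23, 50, 59]

All cut coordinates (distinct, sorted): [3, 10, 12, 23, 31, 39, 50, 59, 63, 67, 75, 82, 87, 89]

Fragments:
  [0,3): 3 bp
  [3,10): 7 bp
  [10,12): 2 bp
  [12,23): 11 bp
  [23,31): 8 bp
  [31,39): 8 bp
  [39,50): 11 bp
  [50,59): 9 bp
  [59,63): 4 bp
  [63,67): 4 bp
  [67,75): 8 bp
  [75,82): 7 bp
  [82,87): 5 bp
  [87,89): 2 bp
  [89,98): 9 bp

[2,2,3,4,4,5,7,7,8,8,8,9,9,11,11]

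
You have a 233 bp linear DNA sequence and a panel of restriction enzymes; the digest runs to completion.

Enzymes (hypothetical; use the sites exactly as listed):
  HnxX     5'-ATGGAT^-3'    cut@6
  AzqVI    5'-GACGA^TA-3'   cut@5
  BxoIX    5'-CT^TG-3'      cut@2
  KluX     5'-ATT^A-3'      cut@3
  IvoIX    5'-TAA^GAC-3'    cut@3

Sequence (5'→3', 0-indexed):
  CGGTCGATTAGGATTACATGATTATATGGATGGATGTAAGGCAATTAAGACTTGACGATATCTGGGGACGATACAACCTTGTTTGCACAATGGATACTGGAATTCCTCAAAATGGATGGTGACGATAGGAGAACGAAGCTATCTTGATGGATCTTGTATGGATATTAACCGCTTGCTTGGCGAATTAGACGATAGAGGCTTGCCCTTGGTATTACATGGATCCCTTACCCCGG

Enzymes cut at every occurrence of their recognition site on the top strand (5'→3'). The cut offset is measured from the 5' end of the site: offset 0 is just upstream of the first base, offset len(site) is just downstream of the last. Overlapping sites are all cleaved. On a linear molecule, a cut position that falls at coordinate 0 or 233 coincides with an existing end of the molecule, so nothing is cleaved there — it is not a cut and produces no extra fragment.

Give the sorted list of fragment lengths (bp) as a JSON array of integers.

Per-enzyme occurrences:
  HnxX (ATGGAT, off=6): starts [25, 29, 89, 111, 146, 157, 215] → cuts [31, 35, 95, 117, 152, 163, 221]
  AzqVI (GACGATA, off=5): starts [53, 66, 120, 187] → cuts [58, 71, 125, 192]
  BxoIX (CTTG, off=2): starts [50, 77, 142, 152, 171, 175, 198, 204] → cuts [52, 79, 144, 154, 173, 177, 200, 206]
  KluX (ATTA, off=3): starts [6, 12, 20, 43, 163, 183, 210] → cuts [9, 15, 23, 46, 166, 186, 213]
  IvoIX (TAAGAC, off=3): starts [45] → cuts [48]

Pooled cuts: [9, 15, 23, 31, 35, 46, 48, 52, 58, 71, 79, 95, 117, 125, 144, 152, 154, 163, 166, 173, 177, 186, 192, 200, 206, 213, 221]

Fragment lengths:
  [0,9): 9 bp
  [9,15): 6 bp
  [15,23): 8 bp
  [23,31): 8 bp
  [31,35): 4 bp
  [35,46): 11 bp
  [46,48): 2 bp
  [48,52): 4 bp
  [52,58): 6 bp
  [58,71): 13 bp
  [71,79): 8 bp
  [79,95): 16 bp
  [95,117): 22 bp
  [117,125): 8 bp
  [125,144): 19 bp
  [144,152): 8 bp
  [152,154): 2 bp
  [154,163): 9 bp
  [163,166): 3 bp
  [166,173): 7 bp
  [173,177): 4 bp
  [177,186): 9 bp
  [186,192): 6 bp
  [192,200): 8 bp
  [200,206): 6 bp
  [206,213): 7 bp
  [213,221): 8 bp
  [221,233): 12 bp

[2,2,3,4,4,4,6,6,6,6,7,7,8,8,8,8,8,8,8,9,9,9,11,12,13,16,19,22]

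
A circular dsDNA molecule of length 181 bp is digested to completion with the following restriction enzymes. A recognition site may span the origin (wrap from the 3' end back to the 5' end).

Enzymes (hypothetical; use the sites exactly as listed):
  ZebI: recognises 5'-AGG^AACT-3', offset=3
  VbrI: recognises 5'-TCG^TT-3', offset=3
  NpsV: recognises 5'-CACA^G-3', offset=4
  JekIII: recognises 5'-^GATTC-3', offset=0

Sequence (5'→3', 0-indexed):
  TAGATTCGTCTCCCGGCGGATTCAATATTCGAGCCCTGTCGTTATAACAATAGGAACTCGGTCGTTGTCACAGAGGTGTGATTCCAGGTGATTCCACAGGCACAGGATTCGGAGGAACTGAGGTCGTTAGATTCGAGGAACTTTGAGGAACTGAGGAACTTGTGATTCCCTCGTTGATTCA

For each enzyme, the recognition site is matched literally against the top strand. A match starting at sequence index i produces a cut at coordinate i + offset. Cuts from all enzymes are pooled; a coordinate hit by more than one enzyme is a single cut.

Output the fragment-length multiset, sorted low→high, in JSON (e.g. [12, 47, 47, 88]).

Per-enzyme occurrences:
  ZebI AGGAACT/3: at [51, 112, 135, 145, 153] ⇒ [54, 115, 138, 148, 156]
  VbrI TCGTT/3: at [38, 61, 123, 170] ⇒ [41, 64, 126, 173]
  NpsV CACAG/4: at [68, 94, 100] ⇒ [72, 98, 104]
  JekIII GATTC/0: at [2, 18, 79, 89, 105, 129, 163, 175] ⇒ [2, 18, 79, 89, 105, 129, 163, 175]

All cut coordinates (distinct, sorted): [2, 18, 41, 54, 64, 72, 79, 89, 98, 104, 105, 115, 126, 129, 138, 148, 156, 163, 173, 175]

Fragment lengths:
  2→18: 16 bp
  18→41: 23 bp
  41→54: 13 bp
  54→64: 10 bp
  64→72: 8 bp
  72→79: 7 bp
  79→89: 10 bp
  89→98: 9 bp
  98→104: 6 bp
  104→105: 1 bp
  105→115: 10 bp
  115→126: 11 bp
  126→129: 3 bp
  129→138: 9 bp
  138→148: 10 bp
  148→156: 8 bp
  156→163: 7 bp
  163→173: 10 bp
  173→175: 2 bp
  175→2 (wrap): 181-175+2 = 8 bp

[1,2,3,6,7,7,8,8,8,9,9,10,10,10,10,10,11,13,16,23]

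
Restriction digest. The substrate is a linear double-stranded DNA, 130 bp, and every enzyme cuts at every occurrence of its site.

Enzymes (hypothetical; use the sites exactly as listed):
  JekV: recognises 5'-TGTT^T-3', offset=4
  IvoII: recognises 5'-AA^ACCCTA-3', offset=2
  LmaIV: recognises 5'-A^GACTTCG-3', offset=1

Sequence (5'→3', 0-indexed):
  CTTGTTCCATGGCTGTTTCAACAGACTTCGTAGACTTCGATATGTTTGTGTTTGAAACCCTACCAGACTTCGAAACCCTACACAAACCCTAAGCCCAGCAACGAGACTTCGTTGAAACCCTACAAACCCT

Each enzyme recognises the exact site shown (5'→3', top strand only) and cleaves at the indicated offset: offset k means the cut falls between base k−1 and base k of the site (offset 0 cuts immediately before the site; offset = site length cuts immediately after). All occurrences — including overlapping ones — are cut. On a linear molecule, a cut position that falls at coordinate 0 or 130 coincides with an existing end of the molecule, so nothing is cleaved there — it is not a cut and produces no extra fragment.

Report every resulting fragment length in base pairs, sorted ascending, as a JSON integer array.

Scan for sites:
  JekV TGTTT/4: at [13, 42, 48] ⇒ [17, 46, 52]
  IvoII AAACCCTA/2: at [54, 72, 83, 114] ⇒ [56, 74, 85, 116]
  LmaIV AGACTTCG/1: at [22, 31, 64, 103] ⇒ [23, 32, 65, 104]

Pooled cuts: [17, 23, 32, 46, 52, 56, 65, 74, 85, 104, 116]

Fragments:
  [0,17): 17 bp
  [17,23): 6 bp
  [23,32): 9 bp
  [32,46): 14 bp
  [46,52): 6 bp
  [52,56): 4 bp
  [56,65): 9 bp
  [65,74): 9 bp
  [74,85): 11 bp
  [85,104): 19 bp
  [104,116): 12 bp
  [116,130): 14 bp

[4,6,6,9,9,9,11,12,14,14,17,19]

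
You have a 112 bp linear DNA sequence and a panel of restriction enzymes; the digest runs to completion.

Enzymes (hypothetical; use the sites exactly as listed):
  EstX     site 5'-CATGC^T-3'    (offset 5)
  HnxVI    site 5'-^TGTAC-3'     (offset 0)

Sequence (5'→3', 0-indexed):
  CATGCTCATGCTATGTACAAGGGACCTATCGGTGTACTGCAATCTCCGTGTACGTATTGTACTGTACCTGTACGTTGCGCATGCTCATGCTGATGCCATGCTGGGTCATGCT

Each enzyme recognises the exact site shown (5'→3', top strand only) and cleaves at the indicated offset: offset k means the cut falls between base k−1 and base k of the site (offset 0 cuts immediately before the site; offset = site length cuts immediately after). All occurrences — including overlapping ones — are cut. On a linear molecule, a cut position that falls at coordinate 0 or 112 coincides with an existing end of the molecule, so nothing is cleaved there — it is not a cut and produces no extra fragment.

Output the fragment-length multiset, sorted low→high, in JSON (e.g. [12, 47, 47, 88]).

Scan for sites:
  EstX (CATGCT, off=5): starts [0, 6, 79, 85, 96, 106] → cuts [5, 11, 84, 90, 101, 111]
  HnxVI (TGTAC, off=0): starts [13, 32, 48, 57, 62, 68] → cuts [13, 32, 48, 57, 62, 68]

Pooled cuts: [5, 11, 13, 32, 48, 57, 62, 68, 84, 90, 101, 111]

Fragment lengths:
  [0,5): 5 bp
  [5,11): 6 bp
  [11,13): 2 bp
  [13,32): 19 bp
  [32,48): 16 bp
  [48,57): 9 bp
  [57,62): 5 bp
  [62,68): 6 bp
  [68,84): 16 bp
  [84,90): 6 bp
  [90,101): 11 bp
  [101,111): 10 bp
  [111,112): 1 bp

[1,2,5,5,6,6,6,9,10,11,16,16,19]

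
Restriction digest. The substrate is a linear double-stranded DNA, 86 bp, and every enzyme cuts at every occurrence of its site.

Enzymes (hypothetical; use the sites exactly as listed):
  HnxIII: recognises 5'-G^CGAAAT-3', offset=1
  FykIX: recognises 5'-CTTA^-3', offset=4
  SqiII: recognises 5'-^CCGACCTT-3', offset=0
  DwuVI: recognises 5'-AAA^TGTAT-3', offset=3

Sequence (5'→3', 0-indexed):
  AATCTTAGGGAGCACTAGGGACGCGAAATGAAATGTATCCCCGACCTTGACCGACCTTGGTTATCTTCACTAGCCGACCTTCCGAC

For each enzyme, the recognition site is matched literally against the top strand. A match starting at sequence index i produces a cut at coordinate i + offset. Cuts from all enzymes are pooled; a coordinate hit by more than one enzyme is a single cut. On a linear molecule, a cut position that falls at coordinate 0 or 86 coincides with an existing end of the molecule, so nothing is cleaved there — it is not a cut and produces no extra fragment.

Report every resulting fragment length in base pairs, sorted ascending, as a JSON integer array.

Per-enzyme occurrences:
  HnxIII (GCGAAAT, off=1): starts [22] → cuts [23]
  FykIX (CTTA, off=4): starts [3] → cuts [7]
  SqiII (CCGACCTT, off=0): starts [40, 50, 73] → cuts [40, 50, 73]
  DwuVI (AAATGTAT, off=3): starts [30] → cuts [33]

All cut coordinates (distinct, sorted): [7, 23, 33, 40, 50, 73]

Fragments:
  [0,7): 7 bp
  [7,23): 16 bp
  [23,33): 10 bp
  [33,40): 7 bp
  [40,50): 10 bp
  [50,73): 23 bp
  [73,86): 13 bp

[7,7,10,10,13,16,23]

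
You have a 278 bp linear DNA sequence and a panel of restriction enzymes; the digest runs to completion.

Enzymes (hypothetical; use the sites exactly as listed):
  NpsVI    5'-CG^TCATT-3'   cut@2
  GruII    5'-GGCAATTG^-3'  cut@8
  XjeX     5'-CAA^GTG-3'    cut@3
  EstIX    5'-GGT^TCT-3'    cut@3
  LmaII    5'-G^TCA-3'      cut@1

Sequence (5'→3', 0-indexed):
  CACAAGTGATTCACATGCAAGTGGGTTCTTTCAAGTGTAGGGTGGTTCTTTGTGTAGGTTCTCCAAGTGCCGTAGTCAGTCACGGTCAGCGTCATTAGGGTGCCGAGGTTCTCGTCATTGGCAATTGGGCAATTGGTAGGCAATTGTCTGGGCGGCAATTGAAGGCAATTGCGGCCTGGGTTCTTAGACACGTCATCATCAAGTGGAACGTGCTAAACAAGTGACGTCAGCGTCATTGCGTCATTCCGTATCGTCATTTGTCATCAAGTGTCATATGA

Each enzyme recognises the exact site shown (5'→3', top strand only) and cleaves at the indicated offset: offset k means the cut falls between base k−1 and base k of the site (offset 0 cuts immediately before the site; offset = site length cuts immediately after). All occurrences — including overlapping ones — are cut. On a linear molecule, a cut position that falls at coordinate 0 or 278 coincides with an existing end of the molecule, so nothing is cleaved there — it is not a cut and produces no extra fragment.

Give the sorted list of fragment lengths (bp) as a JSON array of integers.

[3,4,5,5,6,6,6,6,6,7,7,7,8,8,8,8,9,10,10,10,11,11,12,13,13,13,15,15,18,18]

Per-enzyme occurrences:
  NpsVI CGTCATT/2: at [89, 112, 230, 238, 251] ⇒ [91, 114, 232, 240, 253]
  GruII GGCAATTG/8: at [119, 127, 138, 153, 163] ⇒ [127, 135, 146, 161, 171]
  XjeX CAAGTG/3: at [2, 17, 31, 63, 199, 217, 264] ⇒ [5, 20, 34, 66, 202, 220, 267]
  EstIX GGTTCT/3: at [23, 43, 56, 106, 178] ⇒ [26, 46, 59, 109, 181]
  LmaII GTCA/1: at [74, 78, 84, 90, 113, 191, 225, 231, 239, 252, 259, 269] ⇒ [75, 79, 85, 91, 114, 192, 226, 232, 240, 253, 260, 270]

All cut coordinates (distinct, sorted): [5, 20, 26, 34, 46, 59, 66, 75, 79, 85, 91, 109, 114, 127, 135, 146, 161, 171, 181, 192, 202, 220, 226, 232, 240, 253, 260, 267, 270]

Fragment lengths:
  [0,5): 5 bp
  [5,20): 15 bp
  [20,26): 6 bp
  [26,34): 8 bp
  [34,46): 12 bp
  [46,59): 13 bp
  [59,66): 7 bp
  [66,75): 9 bp
  [75,79): 4 bp
  [79,85): 6 bp
  [85,91): 6 bp
  [91,109): 18 bp
  [109,114): 5 bp
  [114,127): 13 bp
  [127,135): 8 bp
  [135,146): 11 bp
  [146,161): 15 bp
  [161,171): 10 bp
  [171,181): 10 bp
  [181,192): 11 bp
  [192,202): 10 bp
  [202,220): 18 bp
  [220,226): 6 bp
  [226,232): 6 bp
  [232,240): 8 bp
  [240,253): 13 bp
  [253,260): 7 bp
  [260,267): 7 bp
  [267,270): 3 bp
  [270,278): 8 bp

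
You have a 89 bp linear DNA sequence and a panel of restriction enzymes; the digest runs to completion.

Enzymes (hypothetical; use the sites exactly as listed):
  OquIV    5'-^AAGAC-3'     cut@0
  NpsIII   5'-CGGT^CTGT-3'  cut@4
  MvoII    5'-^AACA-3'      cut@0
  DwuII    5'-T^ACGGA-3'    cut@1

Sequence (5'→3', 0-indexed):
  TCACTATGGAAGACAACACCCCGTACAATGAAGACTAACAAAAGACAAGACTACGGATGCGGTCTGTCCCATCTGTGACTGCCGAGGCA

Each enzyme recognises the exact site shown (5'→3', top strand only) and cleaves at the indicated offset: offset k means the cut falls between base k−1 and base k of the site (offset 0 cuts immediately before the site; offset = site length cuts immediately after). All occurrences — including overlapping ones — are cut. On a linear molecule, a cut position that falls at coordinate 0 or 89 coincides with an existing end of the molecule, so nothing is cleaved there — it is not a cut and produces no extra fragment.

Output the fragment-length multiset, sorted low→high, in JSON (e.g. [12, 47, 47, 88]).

Per-enzyme occurrences:
  OquIV (AAGAC, off=0): starts [9, 30, 41, 46] → cuts [9, 30, 41, 46]
  NpsIII (CGGTCTGT, off=4): starts [59] → cuts [63]
  MvoII (AACA, off=0): starts [14, 36] → cuts [14, 36]
  DwuII (TACGGA, off=1): starts [51] → cuts [52]

Pooled cuts: [9, 14, 30, 36, 41, 46, 52, 63]

Fragment lengths:
  [0,9): 9 bp
  [9,14): 5 bp
  [14,30): 16 bp
  [30,36): 6 bp
  [36,41): 5 bp
  [41,46): 5 bp
  [46,52): 6 bp
  [52,63): 11 bp
  [63,89): 26 bp

[5,5,5,6,6,9,11,16,26]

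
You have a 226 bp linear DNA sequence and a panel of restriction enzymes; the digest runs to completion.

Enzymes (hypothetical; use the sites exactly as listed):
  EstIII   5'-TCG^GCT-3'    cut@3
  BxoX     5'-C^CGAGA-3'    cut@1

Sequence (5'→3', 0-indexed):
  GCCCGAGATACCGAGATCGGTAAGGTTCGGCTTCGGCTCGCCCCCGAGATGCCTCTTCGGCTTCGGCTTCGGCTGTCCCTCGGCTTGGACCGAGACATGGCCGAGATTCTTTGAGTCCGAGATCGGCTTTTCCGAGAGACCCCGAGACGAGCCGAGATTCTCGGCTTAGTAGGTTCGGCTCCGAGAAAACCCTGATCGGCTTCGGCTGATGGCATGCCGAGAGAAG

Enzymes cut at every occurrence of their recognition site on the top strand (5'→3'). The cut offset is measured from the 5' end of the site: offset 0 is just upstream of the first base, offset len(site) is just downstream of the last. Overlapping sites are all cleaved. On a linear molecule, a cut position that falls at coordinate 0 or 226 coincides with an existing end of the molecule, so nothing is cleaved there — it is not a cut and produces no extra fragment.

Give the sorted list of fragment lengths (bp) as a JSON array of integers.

[3,4,6,6,6,6,7,8,8,8,9,9,10,10,11,11,11,13,14,15,16,17,18]

Scan for sites:
  EstIII TCGGCT/3: at [26, 32, 56, 62, 68, 79, 122, 160, 174, 195, 201] ⇒ [29, 35, 59, 65, 71, 82, 125, 163, 177, 198, 204]
  BxoX CCGAGA/1: at [2, 10, 43, 89, 100, 116, 131, 141, 151, 180, 216] ⇒ [3, 11, 44, 90, 101, 117, 132, 142, 152, 181, 217]

Pooled cuts: [3, 11, 29, 35, 44, 59, 65, 71, 82, 90, 101, 117, 125, 132, 142, 152, 163, 177, 181, 198, 204, 217]

Fragment lengths:
  [0,3): 3 bp
  [3,11): 8 bp
  [11,29): 18 bp
  [29,35): 6 bp
  [35,44): 9 bp
  [44,59): 15 bp
  [59,65): 6 bp
  [65,71): 6 bp
  [71,82): 11 bp
  [82,90): 8 bp
  [90,101): 11 bp
  [101,117): 16 bp
  [117,125): 8 bp
  [125,132): 7 bp
  [132,142): 10 bp
  [142,152): 10 bp
  [152,163): 11 bp
  [163,177): 14 bp
  [177,181): 4 bp
  [181,198): 17 bp
  [198,204): 6 bp
  [204,217): 13 bp
  [217,226): 9 bp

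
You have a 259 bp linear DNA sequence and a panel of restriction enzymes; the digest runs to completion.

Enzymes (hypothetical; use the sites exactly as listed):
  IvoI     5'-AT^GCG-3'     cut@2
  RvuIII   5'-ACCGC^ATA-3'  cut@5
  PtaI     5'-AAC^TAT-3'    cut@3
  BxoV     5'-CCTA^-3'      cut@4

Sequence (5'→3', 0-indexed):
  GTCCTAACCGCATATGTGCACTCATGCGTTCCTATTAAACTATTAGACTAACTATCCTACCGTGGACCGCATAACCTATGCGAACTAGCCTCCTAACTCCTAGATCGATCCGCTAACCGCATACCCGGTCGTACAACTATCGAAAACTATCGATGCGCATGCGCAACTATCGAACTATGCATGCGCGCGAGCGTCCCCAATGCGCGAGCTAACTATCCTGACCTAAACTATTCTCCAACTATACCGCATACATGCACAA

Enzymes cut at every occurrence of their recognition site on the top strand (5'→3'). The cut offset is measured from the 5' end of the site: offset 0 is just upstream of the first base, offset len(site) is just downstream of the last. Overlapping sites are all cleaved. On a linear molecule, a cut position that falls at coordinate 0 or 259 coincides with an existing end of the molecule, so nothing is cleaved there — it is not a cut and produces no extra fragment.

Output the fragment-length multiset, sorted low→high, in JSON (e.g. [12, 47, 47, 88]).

[1,3,5,6,6,6,7,7,7,7,7,8,8,8,9,10,11,11,12,12,12,12,14,16,17,18,19]

Site scan:
  IvoI ATGCG/2: at [23, 77, 152, 158, 180, 199] ⇒ [25, 79, 154, 160, 182, 201]
  RvuIII ACCGCATA/5: at [6, 65, 115, 242] ⇒ [11, 70, 120, 247]
  PtaI AACTAT/3: at [37, 49, 134, 144, 164, 172, 210, 225, 236] ⇒ [40, 52, 137, 147, 167, 175, 213, 228, 239]
  BxoV CCTA/4: at [2, 30, 55, 74, 91, 98, 221] ⇒ [6, 34, 59, 78, 95, 102, 225]

Pooled cuts: [6, 11, 25, 34, 40, 52, 59, 70, 78, 79, 95, 102, 120, 137, 147, 154, 160, 167, 175, 182, 201, 213, 225, 228, 239, 247]

Fragment lengths:
  [0,6): 6 bp
  [6,11): 5 bp
  [11,25): 14 bp
  [25,34): 9 bp
  [34,40): 6 bp
  [40,52): 12 bp
  [52,59): 7 bp
  [59,70): 11 bp
  [70,78): 8 bp
  [78,79): 1 bp
  [79,95): 16 bp
  [95,102): 7 bp
  [102,120): 18 bp
  [120,137): 17 bp
  [137,147): 10 bp
  [147,154): 7 bp
  [154,160): 6 bp
  [160,167): 7 bp
  [167,175): 8 bp
  [175,182): 7 bp
  [182,201): 19 bp
  [201,213): 12 bp
  [213,225): 12 bp
  [225,228): 3 bp
  [228,239): 11 bp
  [239,247): 8 bp
  [247,259): 12 bp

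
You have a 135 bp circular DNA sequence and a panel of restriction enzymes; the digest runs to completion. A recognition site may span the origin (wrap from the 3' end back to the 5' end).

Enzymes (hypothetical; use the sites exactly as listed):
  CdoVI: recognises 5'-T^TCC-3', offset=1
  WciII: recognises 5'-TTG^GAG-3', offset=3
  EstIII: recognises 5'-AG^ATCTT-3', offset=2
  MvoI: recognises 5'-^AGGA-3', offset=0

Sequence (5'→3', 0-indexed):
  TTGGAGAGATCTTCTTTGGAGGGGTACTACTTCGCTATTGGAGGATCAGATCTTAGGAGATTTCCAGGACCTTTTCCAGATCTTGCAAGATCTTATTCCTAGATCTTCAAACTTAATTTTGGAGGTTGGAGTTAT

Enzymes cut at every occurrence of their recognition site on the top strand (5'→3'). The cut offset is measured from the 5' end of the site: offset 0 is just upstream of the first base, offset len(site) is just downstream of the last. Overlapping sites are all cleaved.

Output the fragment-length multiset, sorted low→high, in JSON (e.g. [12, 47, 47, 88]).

Site scan:
  CdoVI (TTCC, off=1): starts [61, 73, 95] → cuts [62, 74, 96]
  WciII (TTGGAG, off=3): starts [0, 15, 37, 118, 125] → cuts [3, 18, 40, 121, 128]
  EstIII (AGATCTT, off=2): starts [6, 47, 77, 87, 100] → cuts [8, 49, 79, 89, 102]
  MvoI (AGGA, off=0): starts [41, 54, 65] → cuts [41, 54, 65]

All cut coordinates (distinct, sorted): [3, 8, 18, 40, 41, 49, 54, 62, 65, 74, 79, 89, 96, 102, 121, 128]

Fragments:
  3→8: 5 bp
  8→18: 10 bp
  18→40: 22 bp
  40→41: 1 bp
  41→49: 8 bp
  49→54: 5 bp
  54→62: 8 bp
  62→65: 3 bp
  65→74: 9 bp
  74→79: 5 bp
  79→89: 10 bp
  89→96: 7 bp
  96→102: 6 bp
  102→121: 19 bp
  121→128: 7 bp
  128→3 (wrap): 135-128+3 = 10 bp

[1,3,5,5,5,6,7,7,8,8,9,10,10,10,19,22]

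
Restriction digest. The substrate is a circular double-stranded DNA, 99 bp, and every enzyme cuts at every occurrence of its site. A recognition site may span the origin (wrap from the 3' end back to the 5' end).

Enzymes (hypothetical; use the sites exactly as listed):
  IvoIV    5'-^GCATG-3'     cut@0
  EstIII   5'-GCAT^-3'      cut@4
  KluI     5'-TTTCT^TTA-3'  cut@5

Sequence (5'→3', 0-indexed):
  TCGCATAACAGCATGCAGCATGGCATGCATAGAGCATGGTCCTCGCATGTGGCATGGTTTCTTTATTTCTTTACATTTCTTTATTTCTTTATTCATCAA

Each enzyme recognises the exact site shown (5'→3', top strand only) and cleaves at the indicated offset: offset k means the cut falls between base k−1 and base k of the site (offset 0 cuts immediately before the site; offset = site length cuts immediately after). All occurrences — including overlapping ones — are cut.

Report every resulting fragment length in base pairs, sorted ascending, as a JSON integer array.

Scan for sites:
  IvoIV (GCATG, off=0): starts [10, 17, 22, 33, 44, 51] → cuts [10, 17, 22, 33, 44, 51]
  EstIII (GCAT, off=4): starts [2, 10, 17, 22, 26, 33, 44, 51] → cuts [6, 14, 21, 26, 30, 37, 48, 55]
  KluI (TTTCTTTA, off=5): starts [57, 65, 75, 83] → cuts [62, 70, 80, 88]

All cut coordinates (distinct, sorted): [6, 10, 14, 17, 21, 22, 26, 30, 33, 37, 44, 48, 51, 55, 62, 70, 80, 88]

Fragment lengths:
  6→10: 4 bp
  10→14: 4 bp
  14→17: 3 bp
  17→21: 4 bp
  21→22: 1 bp
  22→26: 4 bp
  26→30: 4 bp
  30→33: 3 bp
  33→37: 4 bp
  37→44: 7 bp
  44→48: 4 bp
  48→51: 3 bp
  51→55: 4 bp
  55→62: 7 bp
  62→70: 8 bp
  70→80: 10 bp
  80→88: 8 bp
  88→6 (wrap): 99-88+6 = 17 bp

[1,3,3,3,4,4,4,4,4,4,4,4,7,7,8,8,10,17]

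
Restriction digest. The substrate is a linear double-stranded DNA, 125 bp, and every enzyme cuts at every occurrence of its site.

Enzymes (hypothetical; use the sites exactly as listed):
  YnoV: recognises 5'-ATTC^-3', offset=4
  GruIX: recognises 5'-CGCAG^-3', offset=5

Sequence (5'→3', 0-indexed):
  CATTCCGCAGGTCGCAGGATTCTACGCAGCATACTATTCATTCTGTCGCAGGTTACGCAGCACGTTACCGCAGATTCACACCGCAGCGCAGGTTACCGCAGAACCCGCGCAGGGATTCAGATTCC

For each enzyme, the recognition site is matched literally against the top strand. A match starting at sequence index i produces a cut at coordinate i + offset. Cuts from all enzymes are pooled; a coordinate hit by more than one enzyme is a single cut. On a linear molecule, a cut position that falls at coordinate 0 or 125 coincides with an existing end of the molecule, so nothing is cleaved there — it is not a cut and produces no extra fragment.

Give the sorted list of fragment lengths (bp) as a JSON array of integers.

[1,4,4,5,5,5,5,6,6,7,7,8,9,9,10,10,11,13]

Per-enzyme occurrences:
  YnoV (ATTC, off=4): starts [1, 18, 35, 39, 73, 114, 120] → cuts [5, 22, 39, 43, 77, 118, 124]
  GruIX (CGCAG, off=5): starts [5, 12, 24, 46, 55, 68, 81, 86, 96, 107] → cuts [10, 17, 29, 51, 60, 73, 86, 91, 101, 112]

Pooled cuts: [5, 10, 17, 22, 29, 39, 43, 51, 60, 73, 77, 86, 91, 101, 112, 118, 124]

Fragments:
  [0,5): 5 bp
  [5,10): 5 bp
  [10,17): 7 bp
  [17,22): 5 bp
  [22,29): 7 bp
  [29,39): 10 bp
  [39,43): 4 bp
  [43,51): 8 bp
  [51,60): 9 bp
  [60,73): 13 bp
  [73,77): 4 bp
  [77,86): 9 bp
  [86,91): 5 bp
  [91,101): 10 bp
  [101,112): 11 bp
  [112,118): 6 bp
  [118,124): 6 bp
  [124,125): 1 bp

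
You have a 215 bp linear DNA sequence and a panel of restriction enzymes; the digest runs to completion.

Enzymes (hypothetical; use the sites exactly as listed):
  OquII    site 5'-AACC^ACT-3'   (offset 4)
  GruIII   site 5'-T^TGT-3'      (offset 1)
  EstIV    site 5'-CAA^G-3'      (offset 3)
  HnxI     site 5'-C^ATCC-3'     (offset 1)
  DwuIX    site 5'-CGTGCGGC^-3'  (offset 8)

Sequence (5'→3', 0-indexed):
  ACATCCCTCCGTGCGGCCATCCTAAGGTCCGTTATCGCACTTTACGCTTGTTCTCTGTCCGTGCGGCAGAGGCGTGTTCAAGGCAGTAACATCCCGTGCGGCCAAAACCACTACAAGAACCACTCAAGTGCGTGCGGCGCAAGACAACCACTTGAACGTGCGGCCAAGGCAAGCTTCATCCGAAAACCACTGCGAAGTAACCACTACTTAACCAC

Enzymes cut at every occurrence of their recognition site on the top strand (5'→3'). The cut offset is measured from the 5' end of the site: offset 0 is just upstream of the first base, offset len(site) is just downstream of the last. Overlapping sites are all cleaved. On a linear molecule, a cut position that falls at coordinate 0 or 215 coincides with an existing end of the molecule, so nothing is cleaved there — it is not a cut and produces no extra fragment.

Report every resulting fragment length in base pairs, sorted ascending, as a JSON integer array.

[1,2,3,4,5,5,5,6,7,7,7,9,11,11,12,13,14,14,15,15,19,30]

Scan for sites:
  OquII (AACCACT, off=4): starts [105, 117, 145, 184, 198] → cuts [109, 121, 149, 188, 202]
  GruIII (TTGT, off=1): starts [47] → cuts [48]
  EstIV (CAAG, off=3): starts [78, 113, 124, 139, 164, 169] → cuts [81, 116, 127, 142, 167, 172]
  HnxI (CATCC, off=1): starts [1, 17, 89, 176] → cuts [2, 18, 90, 177]
  DwuIX (CGTGCGGC, off=8): starts [9, 59, 94, 130, 156] → cuts [17, 67, 102, 138, 164]

All cut coordinates (distinct, sorted): [2, 17, 18, 48, 67, 81, 90, 102, 109, 116, 121, 127, 138, 142, 149, 164, 167, 172, 177, 188, 202]

Fragment lengths:
  [0,2): 2 bp
  [2,17): 15 bp
  [17,18): 1 bp
  [18,48): 30 bp
  [48,67): 19 bp
  [67,81): 14 bp
  [81,90): 9 bp
  [90,102): 12 bp
  [102,109): 7 bp
  [109,116): 7 bp
  [116,121): 5 bp
  [121,127): 6 bp
  [127,138): 11 bp
  [138,142): 4 bp
  [142,149): 7 bp
  [149,164): 15 bp
  [164,167): 3 bp
  [167,172): 5 bp
  [172,177): 5 bp
  [177,188): 11 bp
  [188,202): 14 bp
  [202,215): 13 bp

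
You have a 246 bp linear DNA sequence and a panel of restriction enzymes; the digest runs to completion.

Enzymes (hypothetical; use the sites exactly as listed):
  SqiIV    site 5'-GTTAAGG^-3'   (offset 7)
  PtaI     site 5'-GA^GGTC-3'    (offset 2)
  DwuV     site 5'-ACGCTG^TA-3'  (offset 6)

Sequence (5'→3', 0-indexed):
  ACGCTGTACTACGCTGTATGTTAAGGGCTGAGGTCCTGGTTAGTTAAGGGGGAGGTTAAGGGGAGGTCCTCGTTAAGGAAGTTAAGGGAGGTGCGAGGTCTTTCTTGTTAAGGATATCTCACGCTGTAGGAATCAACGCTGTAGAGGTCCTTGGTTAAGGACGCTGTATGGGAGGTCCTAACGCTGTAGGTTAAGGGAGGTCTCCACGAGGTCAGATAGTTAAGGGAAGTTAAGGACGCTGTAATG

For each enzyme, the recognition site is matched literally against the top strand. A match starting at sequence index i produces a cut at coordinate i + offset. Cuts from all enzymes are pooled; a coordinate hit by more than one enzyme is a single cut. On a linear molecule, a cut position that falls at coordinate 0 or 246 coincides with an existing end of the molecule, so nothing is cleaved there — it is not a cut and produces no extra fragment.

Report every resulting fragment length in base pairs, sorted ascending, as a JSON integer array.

[2,3,4,5,5,6,6,6,7,9,9,10,10,10,10,11,12,13,13,14,15,15,16,17,18]

Per-enzyme occurrences:
  SqiIV GTTAAGG/7: at [19, 42, 54, 71, 80, 106, 153, 189, 218, 228] ⇒ [26, 49, 61, 78, 87, 113, 160, 196, 225, 235]
  PtaI GAGGTC/2: at [29, 62, 94, 143, 171, 196, 207] ⇒ [31, 64, 96, 145, 173, 198, 209]
  DwuV ACGCTGTA/6: at [0, 10, 120, 135, 160, 180, 235] ⇒ [6, 16, 126, 141, 166, 186, 241]

All cut coordinates (distinct, sorted): [6, 16, 26, 31, 49, 61, 64, 78, 87, 96, 113, 126, 141, 145, 160, 166, 173, 186, 196, 198, 209, 225, 235, 241]

Fragments:
  [0,6): 6 bp
  [6,16): 10 bp
  [16,26): 10 bp
  [26,31): 5 bp
  [31,49): 18 bp
  [49,61): 12 bp
  [61,64): 3 bp
  [64,78): 14 bp
  [78,87): 9 bp
  [87,96): 9 bp
  [96,113): 17 bp
  [113,126): 13 bp
  [126,141): 15 bp
  [141,145): 4 bp
  [145,160): 15 bp
  [160,166): 6 bp
  [166,173): 7 bp
  [173,186): 13 bp
  [186,196): 10 bp
  [196,198): 2 bp
  [198,209): 11 bp
  [209,225): 16 bp
  [225,235): 10 bp
  [235,241): 6 bp
  [241,246): 5 bp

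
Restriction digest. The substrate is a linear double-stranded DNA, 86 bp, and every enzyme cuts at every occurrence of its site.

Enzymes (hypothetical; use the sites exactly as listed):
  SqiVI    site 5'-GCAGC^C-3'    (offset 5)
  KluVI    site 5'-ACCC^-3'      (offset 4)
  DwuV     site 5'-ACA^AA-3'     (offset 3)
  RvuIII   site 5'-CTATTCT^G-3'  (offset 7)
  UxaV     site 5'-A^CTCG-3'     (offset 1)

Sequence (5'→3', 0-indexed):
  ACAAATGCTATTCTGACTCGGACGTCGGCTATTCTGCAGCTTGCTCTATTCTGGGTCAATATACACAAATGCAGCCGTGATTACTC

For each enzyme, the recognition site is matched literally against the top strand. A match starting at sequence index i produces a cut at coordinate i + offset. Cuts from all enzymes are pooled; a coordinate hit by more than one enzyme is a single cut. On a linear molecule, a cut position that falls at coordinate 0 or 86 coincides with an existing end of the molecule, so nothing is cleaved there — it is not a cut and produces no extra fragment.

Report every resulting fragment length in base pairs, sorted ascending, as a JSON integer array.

Scan for sites:
  SqiVI (GCAGCC, off=5): starts [70] → cuts [75]
  KluVI (ACCC, off=4): no sites
  DwuV (ACAAA, off=3): starts [0, 64] → cuts [3, 67]
  RvuIII (CTATTCTG, off=7): starts [7, 28, 45] → cuts [14, 35, 52]
  UxaV (ACTCG, off=1): starts [15] → cuts [16]

All cut coordinates (distinct, sorted): [3, 14, 16, 35, 52, 67, 75]

Fragment lengths:
  [0,3): 3 bp
  [3,14): 11 bp
  [14,16): 2 bp
  [16,35): 19 bp
  [35,52): 17 bp
  [52,67): 15 bp
  [67,75): 8 bp
  [75,86): 11 bp

[2,3,8,11,11,15,17,19]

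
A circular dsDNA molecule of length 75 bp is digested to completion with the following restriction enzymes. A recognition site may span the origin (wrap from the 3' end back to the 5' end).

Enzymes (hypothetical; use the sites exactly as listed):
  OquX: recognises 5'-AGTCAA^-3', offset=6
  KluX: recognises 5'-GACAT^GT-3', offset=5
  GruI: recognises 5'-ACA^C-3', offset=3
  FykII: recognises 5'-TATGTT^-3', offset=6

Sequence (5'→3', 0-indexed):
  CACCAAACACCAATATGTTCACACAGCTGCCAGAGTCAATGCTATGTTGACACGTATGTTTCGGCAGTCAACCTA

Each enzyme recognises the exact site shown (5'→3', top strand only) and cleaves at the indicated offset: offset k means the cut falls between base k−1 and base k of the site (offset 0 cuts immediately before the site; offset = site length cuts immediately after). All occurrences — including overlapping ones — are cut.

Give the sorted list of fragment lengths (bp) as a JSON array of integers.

Scan for sites:
  OquX (AGTCAA, off=6): starts [33, 65] → cuts [39, 71]
  KluX (GACATGT, off=5): no sites
  GruI (ACAC, off=3): starts [6, 20, 49, 74] → cuts [2, 9, 23, 52]
  FykII (TATGTT, off=6): starts [13, 42, 54] → cuts [19, 48, 60]

Pooled cuts: [2, 9, 19, 23, 39, 48, 52, 60, 71]

Fragments:
  2→9: 7 bp
  9→19: 10 bp
  19→23: 4 bp
  23→39: 16 bp
  39→48: 9 bp
  48→52: 4 bp
  52→60: 8 bp
  60→71: 11 bp
  71→2 (wrap): 75-71+2 = 6 bp

[4,4,6,7,8,9,10,11,16]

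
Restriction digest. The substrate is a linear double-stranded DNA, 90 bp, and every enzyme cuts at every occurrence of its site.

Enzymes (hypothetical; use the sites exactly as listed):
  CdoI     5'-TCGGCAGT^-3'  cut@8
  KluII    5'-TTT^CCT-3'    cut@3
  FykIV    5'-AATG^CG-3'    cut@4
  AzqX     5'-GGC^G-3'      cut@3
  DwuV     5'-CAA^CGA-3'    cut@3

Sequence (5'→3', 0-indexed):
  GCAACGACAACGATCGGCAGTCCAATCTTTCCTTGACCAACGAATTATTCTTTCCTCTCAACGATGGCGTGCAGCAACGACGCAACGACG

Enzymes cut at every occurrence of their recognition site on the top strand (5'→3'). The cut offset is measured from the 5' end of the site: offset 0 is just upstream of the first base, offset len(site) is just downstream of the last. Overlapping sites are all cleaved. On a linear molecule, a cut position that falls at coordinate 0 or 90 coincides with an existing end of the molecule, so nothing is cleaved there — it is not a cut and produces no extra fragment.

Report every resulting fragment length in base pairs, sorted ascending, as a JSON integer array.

Site scan:
  CdoI TCGGCAGT/8: at [13] ⇒ [21]
  KluII TTTCCT/3: at [27, 50] ⇒ [30, 53]
  FykIV (AATGCG, off=4): no sites
  AzqX GGCG/3: at [65] ⇒ [68]
  DwuV CAACGA/3: at [1, 7, 37, 58, 74, 82] ⇒ [4, 10, 40, 61, 77, 85]

All cut coordinates (distinct, sorted): [4, 10, 21, 30, 40, 53, 61, 68, 77, 85]

Fragments:
  [0,4): 4 bp
  [4,10): 6 bp
  [10,21): 11 bp
  [21,30): 9 bp
  [30,40): 10 bp
  [40,53): 13 bp
  [53,61): 8 bp
  [61,68): 7 bp
  [68,77): 9 bp
  [77,85): 8 bp
  [85,90): 5 bp

[4,5,6,7,8,8,9,9,10,11,13]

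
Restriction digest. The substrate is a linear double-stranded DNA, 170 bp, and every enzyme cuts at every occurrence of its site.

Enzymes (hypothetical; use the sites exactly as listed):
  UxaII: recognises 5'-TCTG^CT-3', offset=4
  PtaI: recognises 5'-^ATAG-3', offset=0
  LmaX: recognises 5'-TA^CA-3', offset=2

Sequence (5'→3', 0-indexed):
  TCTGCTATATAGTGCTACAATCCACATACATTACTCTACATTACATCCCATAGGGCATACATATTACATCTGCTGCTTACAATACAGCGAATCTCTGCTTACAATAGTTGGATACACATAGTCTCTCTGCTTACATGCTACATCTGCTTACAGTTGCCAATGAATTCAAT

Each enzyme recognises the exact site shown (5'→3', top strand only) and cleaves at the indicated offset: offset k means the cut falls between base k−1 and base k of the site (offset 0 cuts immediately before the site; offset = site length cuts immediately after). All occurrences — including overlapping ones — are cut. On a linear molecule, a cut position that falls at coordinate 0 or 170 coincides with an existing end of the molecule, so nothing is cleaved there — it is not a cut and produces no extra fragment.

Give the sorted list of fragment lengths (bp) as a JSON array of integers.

[2,3,4,4,4,4,4,5,5,6,6,6,7,7,7,9,10,10,11,11,12,13,20]

Per-enzyme occurrences:
  UxaII TCTGCT/4: at [0, 68, 93, 125, 142] ⇒ [4, 72, 97, 129, 146]
  PtaI ATAG/0: at [8, 49, 103, 117] ⇒ [8, 49, 103, 117]
  LmaX TACA/2: at [15, 26, 36, 41, 57, 64, 77, 82, 99, 112, 131, 138, 148] ⇒ [17, 28, 38, 43, 59, 66, 79, 84, 101, 114, 133, 140, 150]

All cut coordinates (distinct, sorted): [4, 8, 17, 28, 38, 43, 49, 59, 66, 72, 79, 84, 97, 101, 103, 114, 117, 129, 133, 140, 146, 150]

Fragments:
  [0,4): 4 bp
  [4,8): 4 bp
  [8,17): 9 bp
  [17,28): 11 bp
  [28,38): 10 bp
  [38,43): 5 bp
  [43,49): 6 bp
  [49,59): 10 bp
  [59,66): 7 bp
  [66,72): 6 bp
  [72,79): 7 bp
  [79,84): 5 bp
  [84,97): 13 bp
  [97,101): 4 bp
  [101,103): 2 bp
  [103,114): 11 bp
  [114,117): 3 bp
  [117,129): 12 bp
  [129,133): 4 bp
  [133,140): 7 bp
  [140,146): 6 bp
  [146,150): 4 bp
  [150,170): 20 bp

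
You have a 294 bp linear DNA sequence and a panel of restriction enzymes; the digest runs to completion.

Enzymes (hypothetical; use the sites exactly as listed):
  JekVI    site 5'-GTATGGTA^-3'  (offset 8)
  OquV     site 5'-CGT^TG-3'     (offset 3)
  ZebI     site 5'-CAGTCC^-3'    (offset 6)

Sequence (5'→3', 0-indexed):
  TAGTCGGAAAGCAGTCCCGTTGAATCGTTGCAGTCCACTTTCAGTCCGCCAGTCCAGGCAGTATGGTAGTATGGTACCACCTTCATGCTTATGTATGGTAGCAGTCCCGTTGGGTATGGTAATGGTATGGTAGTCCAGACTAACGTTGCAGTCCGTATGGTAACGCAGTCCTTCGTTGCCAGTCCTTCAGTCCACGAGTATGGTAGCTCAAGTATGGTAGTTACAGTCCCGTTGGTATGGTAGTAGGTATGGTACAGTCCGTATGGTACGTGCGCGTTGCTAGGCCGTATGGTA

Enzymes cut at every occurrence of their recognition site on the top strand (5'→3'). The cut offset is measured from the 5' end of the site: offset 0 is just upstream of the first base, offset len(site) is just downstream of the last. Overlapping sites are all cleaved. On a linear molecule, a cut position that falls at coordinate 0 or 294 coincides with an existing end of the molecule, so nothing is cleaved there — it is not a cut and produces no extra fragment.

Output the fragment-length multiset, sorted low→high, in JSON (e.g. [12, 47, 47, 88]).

Site scan:
  JekVI GTATGGTA/8: at [60, 68, 92, 113, 124, 154, 197, 211, 234, 246, 260, 286] ⇒ [68, 76, 100, 121, 132, 162, 205, 219, 242, 254, 268] (position 294 is a terminus of the linear molecule — no cut)
  OquV CGTTG/3: at [17, 25, 107, 143, 173, 229, 274] ⇒ [20, 28, 110, 146, 176, 232, 277]
  ZebI CAGTCC/6: at [11, 30, 41, 49, 101, 148, 165, 179, 187, 223, 254] ⇒ [17, 36, 47, 55, 107, 154, 171, 185, 193, 229, 260]

Pooled cuts: [17, 20, 28, 36, 47, 55, 68, 76, 100, 107, 110, 121, 132, 146, 154, 162, 171, 176, 185, 193, 205, 219, 229, 232, 242, 254, 260, 268, 277]

Fragments:
  [0,17): 17 bp
  [17,20): 3 bp
  [20,28): 8 bp
  [28,36): 8 bp
  [36,47): 11 bp
  [47,55): 8 bp
  [55,68): 13 bp
  [68,76): 8 bp
  [76,100): 24 bp
  [100,107): 7 bp
  [107,110): 3 bp
  [110,121): 11 bp
  [121,132): 11 bp
  [132,146): 14 bp
  [146,154): 8 bp
  [154,162): 8 bp
  [162,171): 9 bp
  [171,176): 5 bp
  [176,185): 9 bp
  [185,193): 8 bp
  [193,205): 12 bp
  [205,219): 14 bp
  [219,229): 10 bp
  [229,232): 3 bp
  [232,242): 10 bp
  [242,254): 12 bp
  [254,260): 6 bp
  [260,268): 8 bp
  [268,277): 9 bp
  [277,294): 17 bp

[3,3,3,5,6,7,8,8,8,8,8,8,8,8,9,9,9,10,10,11,11,11,12,12,13,14,14,17,17,24]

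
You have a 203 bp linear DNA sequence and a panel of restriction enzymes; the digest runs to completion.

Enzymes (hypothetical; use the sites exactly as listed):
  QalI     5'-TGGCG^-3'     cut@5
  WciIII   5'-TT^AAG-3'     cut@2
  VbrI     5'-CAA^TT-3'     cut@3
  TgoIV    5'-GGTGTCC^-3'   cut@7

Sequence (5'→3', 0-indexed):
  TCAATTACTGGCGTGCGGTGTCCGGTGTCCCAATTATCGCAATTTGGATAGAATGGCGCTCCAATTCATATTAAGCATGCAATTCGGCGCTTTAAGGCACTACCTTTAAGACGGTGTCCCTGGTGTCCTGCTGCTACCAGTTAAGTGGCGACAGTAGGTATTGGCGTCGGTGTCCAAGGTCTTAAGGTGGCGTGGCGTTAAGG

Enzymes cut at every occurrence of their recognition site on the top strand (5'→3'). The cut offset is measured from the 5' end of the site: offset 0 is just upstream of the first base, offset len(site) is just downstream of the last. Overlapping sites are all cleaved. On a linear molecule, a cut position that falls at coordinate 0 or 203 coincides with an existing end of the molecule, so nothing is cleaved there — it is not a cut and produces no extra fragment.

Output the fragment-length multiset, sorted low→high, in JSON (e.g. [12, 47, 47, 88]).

[2,3,4,4,5,6,7,8,8,8,9,9,9,9,9,10,10,11,12,14,14,16,16]

Scan for sites:
  QalI TGGCG/5: at [8, 53, 145, 161, 187, 192] ⇒ [13, 58, 150, 166, 192, 197]
  WciIII TTAAG/2: at [70, 91, 105, 140, 181, 197] ⇒ [72, 93, 107, 142, 183, 199]
  VbrI CAATT/3: at [1, 30, 39, 61, 79] ⇒ [4, 33, 42, 64, 82]
  TgoIV GGTGTCC/7: at [16, 23, 112, 121, 168] ⇒ [23, 30, 119, 128, 175]

All cut coordinates (distinct, sorted): [4, 13, 23, 30, 33, 42, 58, 64, 72, 82, 93, 107, 119, 128, 142, 150, 166, 175, 183, 192, 197, 199]

Fragments:
  [0,4): 4 bp
  [4,13): 9 bp
  [13,23): 10 bp
  [23,30): 7 bp
  [30,33): 3 bp
  [33,42): 9 bp
  [42,58): 16 bp
  [58,64): 6 bp
  [64,72): 8 bp
  [72,82): 10 bp
  [82,93): 11 bp
  [93,107): 14 bp
  [107,119): 12 bp
  [119,128): 9 bp
  [128,142): 14 bp
  [142,150): 8 bp
  [150,166): 16 bp
  [166,175): 9 bp
  [175,183): 8 bp
  [183,192): 9 bp
  [192,197): 5 bp
  [197,199): 2 bp
  [199,203): 4 bp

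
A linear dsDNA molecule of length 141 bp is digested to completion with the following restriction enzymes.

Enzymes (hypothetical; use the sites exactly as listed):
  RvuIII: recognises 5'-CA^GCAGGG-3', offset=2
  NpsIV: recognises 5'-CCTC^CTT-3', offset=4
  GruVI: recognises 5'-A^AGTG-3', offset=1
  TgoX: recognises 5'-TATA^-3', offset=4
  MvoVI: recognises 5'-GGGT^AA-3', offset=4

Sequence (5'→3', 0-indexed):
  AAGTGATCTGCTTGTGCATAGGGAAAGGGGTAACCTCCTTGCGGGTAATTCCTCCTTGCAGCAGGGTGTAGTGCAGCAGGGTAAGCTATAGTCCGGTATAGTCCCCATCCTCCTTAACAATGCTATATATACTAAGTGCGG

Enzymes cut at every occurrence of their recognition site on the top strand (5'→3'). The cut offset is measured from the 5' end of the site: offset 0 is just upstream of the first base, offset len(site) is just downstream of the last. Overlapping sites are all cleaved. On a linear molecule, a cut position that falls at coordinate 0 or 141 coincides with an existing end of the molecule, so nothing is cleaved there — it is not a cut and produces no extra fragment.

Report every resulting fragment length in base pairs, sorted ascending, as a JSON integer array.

Scan for sites:
  RvuIII (CAGCAGGG, off=2): starts [58, 73] → cuts [60, 75]
  NpsIV (CCTCCTT, off=4): starts [33, 50, 108] → cuts [37, 54, 112]
  GruVI (AAGTG, off=1): starts [0, 133] → cuts [1, 134]
  TgoX (TATA, off=4): starts [86, 96, 123, 125, 127] → cuts [90, 100, 127, 129, 131]
  MvoVI (GGGTAA, off=4): starts [27, 42, 78] → cuts [31, 46, 82]

All cut coordinates (distinct, sorted): [1, 31, 37, 46, 54, 60, 75, 82, 90, 100, 112, 127, 129, 131, 134]

Fragment lengths:
  [0,1): 1 bp
  [1,31): 30 bp
  [31,37): 6 bp
  [37,46): 9 bp
  [46,54): 8 bp
  [54,60): 6 bp
  [60,75): 15 bp
  [75,82): 7 bp
  [82,90): 8 bp
  [90,100): 10 bp
  [100,112): 12 bp
  [112,127): 15 bp
  [127,129): 2 bp
  [129,131): 2 bp
  [131,134): 3 bp
  [134,141): 7 bp

[1,2,2,3,6,6,7,7,8,8,9,10,12,15,15,30]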